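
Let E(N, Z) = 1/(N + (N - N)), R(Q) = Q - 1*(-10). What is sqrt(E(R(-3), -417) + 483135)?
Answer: sqrt(23673622)/7 ≈ 695.08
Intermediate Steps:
R(Q) = 10 + Q (R(Q) = Q + 10 = 10 + Q)
E(N, Z) = 1/N (E(N, Z) = 1/(N + 0) = 1/N)
sqrt(E(R(-3), -417) + 483135) = sqrt(1/(10 - 3) + 483135) = sqrt(1/7 + 483135) = sqrt(3381946/7) = sqrt(23673622)/7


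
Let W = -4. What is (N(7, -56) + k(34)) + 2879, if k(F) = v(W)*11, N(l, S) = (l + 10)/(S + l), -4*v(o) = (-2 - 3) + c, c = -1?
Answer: 283725/98 ≈ 2895.2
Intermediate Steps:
v(o) = 3/2 (v(o) = -((-2 - 3) - 1)/4 = -(-5 - 1)/4 = -¼*(-6) = 3/2)
N(l, S) = (10 + l)/(S + l)
k(F) = 33/2 (k(F) = (3/2)*11 = 33/2)
(N(7, -56) + k(34)) + 2879 = ((10 + 7)/(-56 + 7) + 33/2) + 2879 = (17/(-49) + 33/2) + 2879 = (-1/49*17 + 33/2) + 2879 = (-17/49 + 33/2) + 2879 = 1583/98 + 2879 = 283725/98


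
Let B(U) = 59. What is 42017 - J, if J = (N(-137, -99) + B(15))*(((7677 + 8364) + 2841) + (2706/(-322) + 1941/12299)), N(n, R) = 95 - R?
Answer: -58211693213/12299 ≈ -4.7330e+6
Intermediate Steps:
J = 58728460296/12299 (J = ((95 - 1*(-99)) + 59)*(((7677 + 8364) + 2841) + (2706/(-322) + 1941/12299)) = ((95 + 99) + 59)*((16041 + 2841) + (2706*(-1/322) + 1941*(1/12299))) = (194 + 59)*(18882 + (-1353/161 + 1941/12299)) = 253*(18882 - 2332578/282877) = 253*(5338950936/282877) = 58728460296/12299 ≈ 4.7751e+6)
42017 - J = 42017 - 1*58728460296/12299 = 42017 - 58728460296/12299 = -58211693213/12299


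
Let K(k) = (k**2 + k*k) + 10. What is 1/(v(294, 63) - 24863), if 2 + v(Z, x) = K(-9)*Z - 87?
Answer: 1/25616 ≈ 3.9038e-5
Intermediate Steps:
K(k) = 10 + 2*k**2 (K(k) = (k**2 + k**2) + 10 = 2*k**2 + 10 = 10 + 2*k**2)
v(Z, x) = -89 + 172*Z (v(Z, x) = -2 + ((10 + 2*(-9)**2)*Z - 87) = -2 + ((10 + 2*81)*Z - 87) = -2 + ((10 + 162)*Z - 87) = -2 + (172*Z - 87) = -2 + (-87 + 172*Z) = -89 + 172*Z)
1/(v(294, 63) - 24863) = 1/((-89 + 172*294) - 24863) = 1/((-89 + 50568) - 24863) = 1/(50479 - 24863) = 1/25616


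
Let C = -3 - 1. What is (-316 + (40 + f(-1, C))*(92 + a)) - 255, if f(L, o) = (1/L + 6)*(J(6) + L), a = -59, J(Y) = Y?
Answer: 1574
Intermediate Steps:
C = -4
f(L, o) = (6 + L)*(6 + 1/L) (f(L, o) = (1/L + 6)*(6 + L) = (6 + 1/L)*(6 + L) = (6 + L)*(6 + 1/L))
(-316 + (40 + f(-1, C))*(92 + a)) - 255 = (-316 + (40 + (37 + 6*(-1) + 6/(-1)))*(92 - 59)) - 255 = (-316 + (40 + (37 - 6 + 6*(-1)))*33) - 255 = (-316 + (40 + (37 - 6 - 6))*33) - 255 = (-316 + (40 + 25)*33) - 255 = (-316 + 65*33) - 255 = (-316 + 2145) - 255 = 1829 - 255 = 1574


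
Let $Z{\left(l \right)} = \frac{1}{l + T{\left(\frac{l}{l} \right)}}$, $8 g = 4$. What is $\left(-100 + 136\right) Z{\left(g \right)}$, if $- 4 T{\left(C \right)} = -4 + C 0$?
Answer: $24$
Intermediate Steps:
$g = \frac{1}{2}$ ($g = \frac{1}{8} \cdot 4 = \frac{1}{2} \approx 0.5$)
$T{\left(C \right)} = 1$ ($T{\left(C \right)} = - \frac{-4 + C 0}{4} = - \frac{-4 + 0}{4} = \left(- \frac{1}{4}\right) \left(-4\right) = 1$)
$Z{\left(l \right)} = \frac{1}{1 + l}$ ($Z{\left(l \right)} = \frac{1}{l + 1} = \frac{1}{1 + l}$)
$\left(-100 + 136\right) Z{\left(g \right)} = \frac{-100 + 136}{1 + \frac{1}{2}} = \frac{36}{\frac{3}{2}} = 36 \cdot \frac{2}{3} = 24$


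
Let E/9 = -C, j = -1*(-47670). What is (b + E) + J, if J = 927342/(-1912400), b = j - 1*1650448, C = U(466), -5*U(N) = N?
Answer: -1531774726711/956200 ≈ -1.6019e+6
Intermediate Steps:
j = 47670
U(N) = -N/5
C = -466/5 (C = -1/5*466 = -466/5 ≈ -93.200)
b = -1602778 (b = 47670 - 1*1650448 = 47670 - 1650448 = -1602778)
E = 4194/5 (E = 9*(-1*(-466/5)) = 9*(466/5) = 4194/5 ≈ 838.80)
J = -463671/956200 (J = 927342*(-1/1912400) = -463671/956200 ≈ -0.48491)
(b + E) + J = (-1602778 + 4194/5) - 463671/956200 = -8009696/5 - 463671/956200 = -1531774726711/956200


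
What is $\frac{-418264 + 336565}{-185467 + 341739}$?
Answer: $- \frac{81699}{156272} \approx -0.5228$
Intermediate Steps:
$\frac{-418264 + 336565}{-185467 + 341739} = - \frac{81699}{156272}$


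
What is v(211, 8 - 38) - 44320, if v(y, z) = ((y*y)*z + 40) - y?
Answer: -1380121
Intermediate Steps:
v(y, z) = 40 - y + z*y**2 (v(y, z) = (y**2*z + 40) - y = (z*y**2 + 40) - y = (40 + z*y**2) - y = 40 - y + z*y**2)
v(211, 8 - 38) - 44320 = (40 - 1*211 + (8 - 38)*211**2) - 44320 = (40 - 211 - 30*44521) - 44320 = (40 - 211 - 1335630) - 44320 = -1335801 - 44320 = -1380121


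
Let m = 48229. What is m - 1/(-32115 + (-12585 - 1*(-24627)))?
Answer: 968100718/20073 ≈ 48229.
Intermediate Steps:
m - 1/(-32115 + (-12585 - 1*(-24627))) = 48229 - 1/(-32115 + (-12585 - 1*(-24627))) = 48229 - 1/(-32115 + (-12585 + 24627)) = 48229 - 1/(-32115 + 12042) = 48229 - 1/(-20073) = 48229 - 1*(-1/20073) = 48229 + 1/20073 = 968100718/20073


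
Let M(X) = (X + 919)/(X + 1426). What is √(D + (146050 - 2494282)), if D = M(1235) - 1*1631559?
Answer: I*√3131175548413/887 ≈ 1994.9*I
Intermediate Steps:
M(X) = (919 + X)/(1426 + X)
D = -1447192115/887 (D = (919 + 1235)/(1426 + 1235) - 1*1631559 = 2154/2661 - 1631559 = (1/2661)*2154 - 1631559 = 718/887 - 1631559 = -1447192115/887 ≈ -1.6316e+6)
√(D + (146050 - 2494282)) = √(-1447192115/887 + (146050 - 2494282)) = √(-1447192115/887 - 2348232) = √(-3530073899/887) = I*√3131175548413/887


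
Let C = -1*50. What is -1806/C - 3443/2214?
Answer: 1913167/55350 ≈ 34.565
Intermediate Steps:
C = -50
-1806/C - 3443/2214 = -1806/(-50) - 3443/2214 = -1806*(-1/50) - 3443*1/2214 = 903/25 - 3443/2214 = 1913167/55350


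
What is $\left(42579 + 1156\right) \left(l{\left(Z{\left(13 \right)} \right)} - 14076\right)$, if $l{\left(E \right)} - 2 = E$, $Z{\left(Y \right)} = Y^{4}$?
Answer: $633588945$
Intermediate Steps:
$l{\left(E \right)} = 2 + E$
$\left(42579 + 1156\right) \left(l{\left(Z{\left(13 \right)} \right)} - 14076\right) = \left(42579 + 1156\right) \left(\left(2 + 13^{4}\right) - 14076\right) = 43735 \left(\left(2 + 28561\right) - 14076\right) = 43735 \left(28563 - 14076\right) = 43735 \cdot 14487 = 633588945$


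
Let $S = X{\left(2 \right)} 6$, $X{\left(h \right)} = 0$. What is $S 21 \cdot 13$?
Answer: $0$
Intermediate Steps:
$S = 0$ ($S = 0 \cdot 6 = 0$)
$S 21 \cdot 13 = 0 \cdot 21 \cdot 13 = 0 \cdot 13 = 0$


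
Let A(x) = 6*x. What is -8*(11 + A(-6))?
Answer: 200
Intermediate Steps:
-8*(11 + A(-6)) = -8*(11 + 6*(-6)) = -8*(11 - 36) = -8*(-25) = 200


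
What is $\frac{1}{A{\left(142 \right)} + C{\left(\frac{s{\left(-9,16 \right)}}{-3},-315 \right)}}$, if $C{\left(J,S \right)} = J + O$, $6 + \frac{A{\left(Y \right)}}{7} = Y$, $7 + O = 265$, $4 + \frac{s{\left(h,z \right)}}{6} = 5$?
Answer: $\frac{1}{1208} \approx 0.00082781$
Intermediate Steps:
$s{\left(h,z \right)} = 6$ ($s{\left(h,z \right)} = -24 + 6 \cdot 5 = -24 + 30 = 6$)
$O = 258$ ($O = -7 + 265 = 258$)
$A{\left(Y \right)} = -42 + 7 Y$
$C{\left(J,S \right)} = 258 + J$ ($C{\left(J,S \right)} = J + 258 = 258 + J$)
$\frac{1}{A{\left(142 \right)} + C{\left(\frac{s{\left(-9,16 \right)}}{-3},-315 \right)}} = \frac{1}{\left(-42 + 7 \cdot 142\right) + \left(258 + \frac{6}{-3}\right)} = \frac{1}{\left(-42 + 994\right) + \left(258 + 6 \left(- \frac{1}{3}\right)\right)} = \frac{1}{952 + \left(258 - 2\right)} = \frac{1}{952 + 256} = \frac{1}{1208}$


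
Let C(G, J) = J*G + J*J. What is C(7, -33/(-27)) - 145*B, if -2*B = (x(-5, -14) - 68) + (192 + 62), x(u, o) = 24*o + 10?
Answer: -821336/81 ≈ -10140.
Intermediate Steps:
x(u, o) = 10 + 24*o
C(G, J) = J**2 + G*J (C(G, J) = G*J + J**2 = J**2 + G*J)
B = 70 (B = -(((10 + 24*(-14)) - 68) + (192 + 62))/2 = -(((10 - 336) - 68) + 254)/2 = -((-326 - 68) + 254)/2 = -(-394 + 254)/2 = -1/2*(-140) = 70)
C(7, -33/(-27)) - 145*B = (-33/(-27))*(7 - 33/(-27)) - 145*70 = (-33*(-1/27))*(7 - 33*(-1/27)) - 10150 = 11*(7 + 11/9)/9 - 10150 = (11/9)*(74/9) - 10150 = 814/81 - 10150 = -821336/81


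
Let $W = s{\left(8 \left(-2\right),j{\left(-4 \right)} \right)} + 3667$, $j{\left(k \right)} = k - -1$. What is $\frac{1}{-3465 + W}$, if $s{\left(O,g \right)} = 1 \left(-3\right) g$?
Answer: $\frac{1}{211} \approx 0.0047393$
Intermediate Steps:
$j{\left(k \right)} = 1 + k$ ($j{\left(k \right)} = k + 1 = 1 + k$)
$s{\left(O,g \right)} = - 3 g$
$W = 3676$ ($W = - 3 \left(1 - 4\right) + 3667 = \left(-3\right) \left(-3\right) + 3667 = 9 + 3667 = 3676$)
$\frac{1}{-3465 + W} = \frac{1}{-3465 + 3676} = \frac{1}{211}$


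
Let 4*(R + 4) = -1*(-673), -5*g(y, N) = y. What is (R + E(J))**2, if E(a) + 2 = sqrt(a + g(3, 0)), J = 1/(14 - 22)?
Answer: (3245 + I*sqrt(290))**2/400 ≈ 26324.0 + 276.3*I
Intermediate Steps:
J = -1/8 (J = 1/(-8) = -1/8 ≈ -0.12500)
g(y, N) = -y/5
E(a) = -2 + sqrt(-3/5 + a) (E(a) = -2 + sqrt(a - 1/5*3) = -2 + sqrt(a - 3/5) = -2 + sqrt(-3/5 + a))
R = 657/4 (R = -4 + (-1*(-673))/4 = -4 + (1/4)*673 = -4 + 673/4 = 657/4 ≈ 164.25)
(R + E(J))**2 = (657/4 + (-2 + sqrt(-15 + 25*(-1/8))/5))**2 = (657/4 + (-2 + sqrt(-15 - 25/8)/5))**2 = (657/4 + (-2 + sqrt(-145/8)/5))**2 = (657/4 + (-2 + (I*sqrt(290)/4)/5))**2 = (657/4 + (-2 + I*sqrt(290)/20))**2 = (649/4 + I*sqrt(290)/20)**2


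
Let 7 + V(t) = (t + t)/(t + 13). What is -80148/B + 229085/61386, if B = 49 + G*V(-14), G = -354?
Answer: 6611757853/453335610 ≈ 14.585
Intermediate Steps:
V(t) = -7 + 2*t/(13 + t) (V(t) = -7 + (t + t)/(t + 13) = -7 + (2*t)/(13 + t) = -7 + 2*t/(13 + t))
B = -7385 (B = 49 - 354*(-91 - 5*(-14))/(13 - 14) = 49 - 354*(-91 + 70)/(-1) = 49 - (-354)*(-21) = 49 - 354*21 = 49 - 7434 = -7385)
-80148/B + 229085/61386 = -80148/(-7385) + 229085/61386 = -80148*(-1/7385) + 229085*(1/61386) = 80148/7385 + 229085/61386 = 6611757853/453335610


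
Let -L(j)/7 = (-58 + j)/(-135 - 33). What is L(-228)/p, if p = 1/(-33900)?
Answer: 403975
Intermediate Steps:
L(j) = -29/12 + j/24 (L(j) = -7*(-58 + j)/(-135 - 33) = -7*(-58 + j)/(-168) = -7*(-58 + j)*(-1)/168 = -7*(29/84 - j/168) = -29/12 + j/24)
p = -1/33900 ≈ -2.9499e-5
L(-228)/p = (-29/12 + (1/24)*(-228))/(-1/33900) = (-29/12 - 19/2)*(-33900) = -143/12*(-33900) = 403975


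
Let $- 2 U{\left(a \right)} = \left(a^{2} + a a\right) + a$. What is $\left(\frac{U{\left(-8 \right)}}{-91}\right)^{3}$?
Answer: $\frac{216000}{753571} \approx 0.28664$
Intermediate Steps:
$U{\left(a \right)} = - a^{2} - \frac{a}{2}$ ($U{\left(a \right)} = - \frac{\left(a^{2} + a a\right) + a}{2} = - \frac{\left(a^{2} + a^{2}\right) + a}{2} = - \frac{2 a^{2} + a}{2} = - \frac{a + 2 a^{2}}{2} = - a^{2} - \frac{a}{2}$)
$\left(\frac{U{\left(-8 \right)}}{-91}\right)^{3} = \left(\frac{\left(-1\right) \left(-8\right) \left(\frac{1}{2} - 8\right)}{-91}\right)^{3} = \left(\left(-1\right) \left(-8\right) \left(- \frac{15}{2}\right) \left(- \frac{1}{91}\right)\right)^{3} = \left(\left(-60\right) \left(- \frac{1}{91}\right)\right)^{3} = \left(\frac{60}{91}\right)^{3} = \frac{216000}{753571}$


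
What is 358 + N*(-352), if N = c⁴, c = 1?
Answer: 6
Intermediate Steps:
N = 1 (N = 1⁴ = 1)
358 + N*(-352) = 358 + 1*(-352) = 358 - 352 = 6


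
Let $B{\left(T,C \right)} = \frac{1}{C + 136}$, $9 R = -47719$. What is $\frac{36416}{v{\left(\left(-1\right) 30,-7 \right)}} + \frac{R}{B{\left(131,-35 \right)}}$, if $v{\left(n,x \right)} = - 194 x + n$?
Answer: $- \frac{400007893}{747} \approx -5.3549 \cdot 10^{5}$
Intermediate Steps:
$R = - \frac{47719}{9}$ ($R = \frac{1}{9} \left(-47719\right) = - \frac{47719}{9} \approx -5302.1$)
$B{\left(T,C \right)} = \frac{1}{136 + C}$
$v{\left(n,x \right)} = n - 194 x$
$\frac{36416}{v{\left(\left(-1\right) 30,-7 \right)}} + \frac{R}{B{\left(131,-35 \right)}} = \frac{36416}{\left(-1\right) 30 - -1358} - \frac{47719}{9 \frac{1}{136 - 35}} = \frac{36416}{-30 + 1358} - \frac{47719}{9 \cdot \frac{1}{101}} = \frac{36416}{1328} - \frac{47719 \frac{1}{\frac{1}{101}}}{9} = 36416 \cdot \frac{1}{1328} - \frac{4819619}{9} = \frac{2276}{83} - \frac{4819619}{9} = - \frac{400007893}{747}$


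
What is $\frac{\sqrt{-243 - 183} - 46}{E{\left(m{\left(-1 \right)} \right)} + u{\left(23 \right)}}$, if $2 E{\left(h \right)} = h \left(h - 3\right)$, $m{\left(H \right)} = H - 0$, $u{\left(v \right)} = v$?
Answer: $- \frac{46}{25} + \frac{i \sqrt{426}}{25} \approx -1.84 + 0.82559 i$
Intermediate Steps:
$m{\left(H \right)} = H$ ($m{\left(H \right)} = H + 0 = H$)
$E{\left(h \right)} = \frac{h \left(-3 + h\right)}{2}$ ($E{\left(h \right)} = \frac{h \left(h - 3\right)}{2} = \frac{h \left(-3 + h\right)}{2}$)
$\frac{\sqrt{-243 - 183} - 46}{E{\left(m{\left(-1 \right)} \right)} + u{\left(23 \right)}} = \frac{\sqrt{-243 - 183} - 46}{\frac{1}{2} \left(-1\right) \left(-3 - 1\right) + 23} = \frac{\sqrt{-426} - 46}{\frac{1}{2} \left(-1\right) \left(-4\right) + 23} = \frac{i \sqrt{426} - 46}{2 + 23} = \frac{-46 + i \sqrt{426}}{25} = \left(-46 + i \sqrt{426}\right) \frac{1}{25} = - \frac{46}{25} + \frac{i \sqrt{426}}{25}$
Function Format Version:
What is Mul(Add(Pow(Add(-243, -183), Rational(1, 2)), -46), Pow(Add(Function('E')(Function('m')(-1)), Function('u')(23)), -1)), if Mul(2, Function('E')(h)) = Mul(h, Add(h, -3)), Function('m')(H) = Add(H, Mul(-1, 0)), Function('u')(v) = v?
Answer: Add(Rational(-46, 25), Mul(Rational(1, 25), I, Pow(426, Rational(1, 2)))) ≈ Add(-1.8400, Mul(0.82559, I))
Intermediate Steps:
Function('m')(H) = H (Function('m')(H) = Add(H, 0) = H)
Function('E')(h) = Mul(Rational(1, 2), h, Add(-3, h)) (Function('E')(h) = Mul(Rational(1, 2), Mul(h, Add(h, -3))) = Mul(Rational(1, 2), Mul(h, Add(-3, h))) = Mul(Rational(1, 2), h, Add(-3, h)))
Mul(Add(Pow(Add(-243, -183), Rational(1, 2)), -46), Pow(Add(Function('E')(Function('m')(-1)), Function('u')(23)), -1)) = Mul(Add(Pow(Add(-243, -183), Rational(1, 2)), -46), Pow(Add(Mul(Rational(1, 2), -1, Add(-3, -1)), 23), -1)) = Mul(Add(Pow(-426, Rational(1, 2)), -46), Pow(Add(Mul(Rational(1, 2), -1, -4), 23), -1)) = Mul(Add(Mul(I, Pow(426, Rational(1, 2))), -46), Pow(Add(2, 23), -1)) = Mul(Add(-46, Mul(I, Pow(426, Rational(1, 2)))), Pow(25, -1)) = Mul(Add(-46, Mul(I, Pow(426, Rational(1, 2)))), Rational(1, 25)) = Add(Rational(-46, 25), Mul(Rational(1, 25), I, Pow(426, Rational(1, 2))))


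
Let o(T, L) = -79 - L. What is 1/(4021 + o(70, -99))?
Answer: 1/4041 ≈ 0.00024746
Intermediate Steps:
1/(4021 + o(70, -99)) = 1/(4021 + (-79 - 1*(-99))) = 1/(4021 + (-79 + 99)) = 1/(4021 + 20) = 1/4041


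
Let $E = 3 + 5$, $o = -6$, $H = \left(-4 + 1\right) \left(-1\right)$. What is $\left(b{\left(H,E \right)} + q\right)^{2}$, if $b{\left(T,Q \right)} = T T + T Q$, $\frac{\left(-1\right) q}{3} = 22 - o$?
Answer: $2601$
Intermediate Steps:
$H = 3$ ($H = \left(-3\right) \left(-1\right) = 3$)
$E = 8$
$q = -84$ ($q = - 3 \left(22 - -6\right) = - 3 \left(22 + 6\right) = \left(-3\right) 28 = -84$)
$b{\left(T,Q \right)} = T^{2} + Q T$
$\left(b{\left(H,E \right)} + q\right)^{2} = \left(3 \left(8 + 3\right) - 84\right)^{2} = \left(3 \cdot 11 - 84\right)^{2} = \left(33 - 84\right)^{2} = \left(-51\right)^{2} = 2601$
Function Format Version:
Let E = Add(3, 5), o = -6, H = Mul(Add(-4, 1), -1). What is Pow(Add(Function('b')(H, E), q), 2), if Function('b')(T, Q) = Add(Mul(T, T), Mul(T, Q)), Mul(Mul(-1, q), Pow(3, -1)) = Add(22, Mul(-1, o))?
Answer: 2601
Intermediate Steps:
H = 3 (H = Mul(-3, -1) = 3)
E = 8
q = -84 (q = Mul(-3, Add(22, Mul(-1, -6))) = Mul(-3, Add(22, 6)) = Mul(-3, 28) = -84)
Function('b')(T, Q) = Add(Pow(T, 2), Mul(Q, T))
Pow(Add(Function('b')(H, E), q), 2) = Pow(Add(Mul(3, Add(8, 3)), -84), 2) = Pow(Add(Mul(3, 11), -84), 2) = Pow(Add(33, -84), 2) = Pow(-51, 2) = 2601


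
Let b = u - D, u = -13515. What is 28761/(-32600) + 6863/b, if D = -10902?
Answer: -298886293/85183800 ≈ -3.5087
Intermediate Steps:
b = -2613 (b = -13515 - 1*(-10902) = -13515 + 10902 = -2613)
28761/(-32600) + 6863/b = 28761/(-32600) + 6863/(-2613) = 28761*(-1/32600) + 6863*(-1/2613) = -28761/32600 - 6863/2613 = -298886293/85183800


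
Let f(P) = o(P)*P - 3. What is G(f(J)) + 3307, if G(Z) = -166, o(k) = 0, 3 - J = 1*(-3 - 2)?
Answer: 3141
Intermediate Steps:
J = 8 (J = 3 - (-3 - 2) = 3 - (-5) = 3 - 1*(-5) = 3 + 5 = 8)
f(P) = -3 (f(P) = 0*P - 3 = 0 - 3 = -3)
G(f(J)) + 3307 = -166 + 3307 = 3141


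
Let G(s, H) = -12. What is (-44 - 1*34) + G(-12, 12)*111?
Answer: -1410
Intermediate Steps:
(-44 - 1*34) + G(-12, 12)*111 = (-44 - 1*34) - 12*111 = (-44 - 34) - 1332 = -78 - 1332 = -1410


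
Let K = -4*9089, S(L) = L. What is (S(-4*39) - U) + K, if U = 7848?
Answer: -44360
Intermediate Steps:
K = -36356
(S(-4*39) - U) + K = (-4*39 - 1*7848) - 36356 = (-156 - 7848) - 36356 = -8004 - 36356 = -44360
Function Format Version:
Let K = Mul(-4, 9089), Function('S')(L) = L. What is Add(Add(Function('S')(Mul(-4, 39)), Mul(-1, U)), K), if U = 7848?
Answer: -44360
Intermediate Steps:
K = -36356
Add(Add(Function('S')(Mul(-4, 39)), Mul(-1, U)), K) = Add(Add(Mul(-4, 39), Mul(-1, 7848)), -36356) = Add(Add(-156, -7848), -36356) = Add(-8004, -36356) = -44360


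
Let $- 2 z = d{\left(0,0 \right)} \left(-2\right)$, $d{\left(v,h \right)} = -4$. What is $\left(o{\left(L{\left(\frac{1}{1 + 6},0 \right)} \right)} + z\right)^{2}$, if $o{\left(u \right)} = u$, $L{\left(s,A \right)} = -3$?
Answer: $49$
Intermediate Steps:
$z = -4$ ($z = - \frac{\left(-4\right) \left(-2\right)}{2} = \left(- \frac{1}{2}\right) 8 = -4$)
$\left(o{\left(L{\left(\frac{1}{1 + 6},0 \right)} \right)} + z\right)^{2} = \left(-3 - 4\right)^{2} = \left(-7\right)^{2} = 49$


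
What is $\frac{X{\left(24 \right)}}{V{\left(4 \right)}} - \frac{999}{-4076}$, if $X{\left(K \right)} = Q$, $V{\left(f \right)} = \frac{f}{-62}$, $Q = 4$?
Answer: $- \frac{251713}{4076} \approx -61.755$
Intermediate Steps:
$V{\left(f \right)} = - \frac{f}{62}$ ($V{\left(f \right)} = f \left(- \frac{1}{62}\right) = - \frac{f}{62}$)
$X{\left(K \right)} = 4$
$\frac{X{\left(24 \right)}}{V{\left(4 \right)}} - \frac{999}{-4076} = \frac{4}{\left(- \frac{1}{62}\right) 4} - \frac{999}{-4076} = \frac{4}{- \frac{2}{31}} - - \frac{999}{4076} = 4 \left(- \frac{31}{2}\right) + \frac{999}{4076} = -62 + \frac{999}{4076} = - \frac{251713}{4076}$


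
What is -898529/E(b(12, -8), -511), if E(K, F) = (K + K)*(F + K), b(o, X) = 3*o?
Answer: 47291/1800 ≈ 26.273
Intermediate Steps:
E(K, F) = 2*K*(F + K) (E(K, F) = (2*K)*(F + K) = 2*K*(F + K))
-898529/E(b(12, -8), -511) = -898529*1/(72*(-511 + 3*12)) = -898529*1/(72*(-511 + 36)) = -898529/(2*36*(-475)) = -898529/(-34200) = -898529*(-1/34200) = 47291/1800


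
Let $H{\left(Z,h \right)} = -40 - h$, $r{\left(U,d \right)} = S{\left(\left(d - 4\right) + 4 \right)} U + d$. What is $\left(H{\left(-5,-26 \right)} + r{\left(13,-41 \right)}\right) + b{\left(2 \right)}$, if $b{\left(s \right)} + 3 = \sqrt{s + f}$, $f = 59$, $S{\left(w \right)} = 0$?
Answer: $-58 + \sqrt{61} \approx -50.19$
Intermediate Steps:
$r{\left(U,d \right)} = d$ ($r{\left(U,d \right)} = 0 U + d = 0 + d = d$)
$b{\left(s \right)} = -3 + \sqrt{59 + s}$ ($b{\left(s \right)} = -3 + \sqrt{s + 59} = -3 + \sqrt{59 + s}$)
$\left(H{\left(-5,-26 \right)} + r{\left(13,-41 \right)}\right) + b{\left(2 \right)} = \left(\left(-40 - -26\right) - 41\right) - \left(3 - \sqrt{59 + 2}\right) = \left(\left(-40 + 26\right) - 41\right) - \left(3 - \sqrt{61}\right) = \left(-14 - 41\right) - \left(3 - \sqrt{61}\right) = -55 - \left(3 - \sqrt{61}\right) = -58 + \sqrt{61}$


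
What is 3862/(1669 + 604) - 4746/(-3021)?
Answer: 7484920/2288911 ≈ 3.2701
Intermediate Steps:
3862/(1669 + 604) - 4746/(-3021) = 3862/2273 - 4746*(-1/3021) = 3862*(1/2273) + 1582/1007 = 3862/2273 + 1582/1007 = 7484920/2288911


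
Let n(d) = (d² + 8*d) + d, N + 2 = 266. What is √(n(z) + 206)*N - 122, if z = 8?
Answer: -122 + 792*√38 ≈ 4760.2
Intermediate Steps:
N = 264 (N = -2 + 266 = 264)
n(d) = d² + 9*d
√(n(z) + 206)*N - 122 = √(8*(9 + 8) + 206)*264 - 122 = √(8*17 + 206)*264 - 122 = √(136 + 206)*264 - 122 = √342*264 - 122 = (3*√38)*264 - 122 = 792*√38 - 122 = -122 + 792*√38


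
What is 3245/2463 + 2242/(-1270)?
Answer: -700448/1564005 ≈ -0.44786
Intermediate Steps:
3245/2463 + 2242/(-1270) = 3245*(1/2463) + 2242*(-1/1270) = 3245/2463 - 1121/635 = -700448/1564005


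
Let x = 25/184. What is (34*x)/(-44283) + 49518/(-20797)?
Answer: -28820993339/12103960956 ≈ -2.3811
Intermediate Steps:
x = 25/184 (x = 25*(1/184) = 25/184 ≈ 0.13587)
(34*x)/(-44283) + 49518/(-20797) = (34*(25/184))/(-44283) + 49518/(-20797) = (425/92)*(-1/44283) + 49518*(-1/20797) = -425/4074036 - 7074/2971 = -28820993339/12103960956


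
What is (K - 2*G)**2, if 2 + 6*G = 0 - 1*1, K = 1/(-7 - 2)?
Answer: 64/81 ≈ 0.79012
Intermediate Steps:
K = -1/9 (K = 1/(-9) = -1/9 ≈ -0.11111)
G = -1/2 (G = -1/3 + (0 - 1*1)/6 = -1/3 + (0 - 1)/6 = -1/3 + (1/6)*(-1) = -1/3 - 1/6 = -1/2 ≈ -0.50000)
(K - 2*G)**2 = (-1/9 - 2*(-1/2))**2 = (-1/9 + 1)**2 = (8/9)**2 = 64/81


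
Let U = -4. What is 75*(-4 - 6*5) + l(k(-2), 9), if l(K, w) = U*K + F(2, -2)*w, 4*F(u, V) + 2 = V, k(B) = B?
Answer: -2551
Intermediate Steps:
F(u, V) = -1/2 + V/4
l(K, w) = -w - 4*K (l(K, w) = -4*K + (-1/2 + (1/4)*(-2))*w = -4*K + (-1/2 - 1/2)*w = -4*K - w = -w - 4*K)
75*(-4 - 6*5) + l(k(-2), 9) = 75*(-4 - 6*5) + (-1*9 - 4*(-2)) = 75*(-4 - 30) + (-9 + 8) = 75*(-34) - 1 = -2550 - 1 = -2551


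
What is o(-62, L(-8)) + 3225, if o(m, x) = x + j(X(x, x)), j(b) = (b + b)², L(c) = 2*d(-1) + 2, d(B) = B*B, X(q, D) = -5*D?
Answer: 4829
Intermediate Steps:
d(B) = B²
L(c) = 4 (L(c) = 2*(-1)² + 2 = 2*1 + 2 = 2 + 2 = 4)
j(b) = 4*b² (j(b) = (2*b)² = 4*b²)
o(m, x) = x + 100*x² (o(m, x) = x + 4*(-5*x)² = x + 4*(25*x²) = x + 100*x²)
o(-62, L(-8)) + 3225 = 4*(1 + 100*4) + 3225 = 4*(1 + 400) + 3225 = 4*401 + 3225 = 1604 + 3225 = 4829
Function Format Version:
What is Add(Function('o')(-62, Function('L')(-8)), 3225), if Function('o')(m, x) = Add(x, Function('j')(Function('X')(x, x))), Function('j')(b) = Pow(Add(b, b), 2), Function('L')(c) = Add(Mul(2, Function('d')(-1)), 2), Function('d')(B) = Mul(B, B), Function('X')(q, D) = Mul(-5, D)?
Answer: 4829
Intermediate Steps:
Function('d')(B) = Pow(B, 2)
Function('L')(c) = 4 (Function('L')(c) = Add(Mul(2, Pow(-1, 2)), 2) = Add(Mul(2, 1), 2) = Add(2, 2) = 4)
Function('j')(b) = Mul(4, Pow(b, 2)) (Function('j')(b) = Pow(Mul(2, b), 2) = Mul(4, Pow(b, 2)))
Function('o')(m, x) = Add(x, Mul(100, Pow(x, 2))) (Function('o')(m, x) = Add(x, Mul(4, Pow(Mul(-5, x), 2))) = Add(x, Mul(4, Mul(25, Pow(x, 2)))) = Add(x, Mul(100, Pow(x, 2))))
Add(Function('o')(-62, Function('L')(-8)), 3225) = Add(Mul(4, Add(1, Mul(100, 4))), 3225) = Add(Mul(4, Add(1, 400)), 3225) = Add(Mul(4, 401), 3225) = Add(1604, 3225) = 4829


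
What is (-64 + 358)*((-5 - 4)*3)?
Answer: -7938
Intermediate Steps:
(-64 + 358)*((-5 - 4)*3) = 294*(-9*3) = 294*(-27) = -7938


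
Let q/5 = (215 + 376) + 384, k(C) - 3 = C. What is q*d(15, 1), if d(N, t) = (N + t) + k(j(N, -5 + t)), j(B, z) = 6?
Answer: 121875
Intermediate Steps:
k(C) = 3 + C
d(N, t) = 9 + N + t (d(N, t) = (N + t) + (3 + 6) = (N + t) + 9 = 9 + N + t)
q = 4875 (q = 5*((215 + 376) + 384) = 5*(591 + 384) = 5*975 = 4875)
q*d(15, 1) = 4875*(9 + 15 + 1) = 4875*25 = 121875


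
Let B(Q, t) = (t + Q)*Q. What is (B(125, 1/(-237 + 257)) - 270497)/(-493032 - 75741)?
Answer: 339821/758364 ≈ 0.44810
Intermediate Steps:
B(Q, t) = Q*(Q + t) (B(Q, t) = (Q + t)*Q = Q*(Q + t))
(B(125, 1/(-237 + 257)) - 270497)/(-493032 - 75741) = (125*(125 + 1/(-237 + 257)) - 270497)/(-493032 - 75741) = (125*(125 + 1/20) - 270497)/(-568773) = (125*(125 + 1/20) - 270497)*(-1/568773) = (125*(2501/20) - 270497)*(-1/568773) = (62525/4 - 270497)*(-1/568773) = -1019463/4*(-1/568773) = 339821/758364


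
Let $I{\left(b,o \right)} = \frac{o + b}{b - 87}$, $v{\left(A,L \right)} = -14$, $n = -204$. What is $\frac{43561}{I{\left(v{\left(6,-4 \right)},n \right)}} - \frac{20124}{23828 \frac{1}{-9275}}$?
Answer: $\frac{5197315861}{185518} \approx 28015.0$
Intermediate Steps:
$I{\left(b,o \right)} = \frac{b + o}{-87 + b}$
$\frac{43561}{I{\left(v{\left(6,-4 \right)},n \right)}} - \frac{20124}{23828 \frac{1}{-9275}} = \frac{43561}{\frac{1}{-87 - 14} \left(-14 - 204\right)} - \frac{20124}{23828 \frac{1}{-9275}} = \frac{43561}{\frac{1}{-101} \left(-218\right)} - \frac{20124}{23828 \left(- \frac{1}{9275}\right)} = \frac{43561}{\left(- \frac{1}{101}\right) \left(-218\right)} - \frac{20124}{- \frac{3404}{1325}} = \frac{43561}{\frac{218}{101}} - - \frac{6666075}{851} = 43561 \cdot \frac{101}{218} + \frac{6666075}{851} = \frac{4399661}{218} + \frac{6666075}{851} = \frac{5197315861}{185518}$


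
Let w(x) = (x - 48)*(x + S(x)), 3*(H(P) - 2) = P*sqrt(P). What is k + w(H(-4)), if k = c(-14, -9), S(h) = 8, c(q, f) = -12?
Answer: -4312/9 + 96*I ≈ -479.11 + 96.0*I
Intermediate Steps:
H(P) = 2 + P**(3/2)/3 (H(P) = 2 + (P*sqrt(P))/3 = 2 + P**(3/2)/3)
w(x) = (-48 + x)*(8 + x) (w(x) = (x - 48)*(x + 8) = (-48 + x)*(8 + x))
k = -12
k + w(H(-4)) = -12 + (-384 + (2 + (-4)**(3/2)/3)**2 - 40*(2 + (-4)**(3/2)/3)) = -12 + (-384 + (2 + (-8*I)/3)**2 - 40*(2 + (-8*I)/3)) = -12 + (-384 + (2 - 8*I/3)**2 - 40*(2 - 8*I/3)) = -12 + (-384 + (2 - 8*I/3)**2 + (-80 + 320*I/3)) = -12 + (-464 + (2 - 8*I/3)**2 + 320*I/3) = -476 + (2 - 8*I/3)**2 + 320*I/3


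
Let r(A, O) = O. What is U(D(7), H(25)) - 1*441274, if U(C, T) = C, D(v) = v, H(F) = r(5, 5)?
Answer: -441267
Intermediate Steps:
H(F) = 5
U(D(7), H(25)) - 1*441274 = 7 - 1*441274 = 7 - 441274 = -441267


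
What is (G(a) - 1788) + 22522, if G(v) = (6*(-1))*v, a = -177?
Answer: 21796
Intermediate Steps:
G(v) = -6*v
(G(a) - 1788) + 22522 = (-6*(-177) - 1788) + 22522 = (1062 - 1788) + 22522 = -726 + 22522 = 21796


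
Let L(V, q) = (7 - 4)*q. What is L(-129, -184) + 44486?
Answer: 43934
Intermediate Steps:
L(V, q) = 3*q
L(-129, -184) + 44486 = 3*(-184) + 44486 = -552 + 44486 = 43934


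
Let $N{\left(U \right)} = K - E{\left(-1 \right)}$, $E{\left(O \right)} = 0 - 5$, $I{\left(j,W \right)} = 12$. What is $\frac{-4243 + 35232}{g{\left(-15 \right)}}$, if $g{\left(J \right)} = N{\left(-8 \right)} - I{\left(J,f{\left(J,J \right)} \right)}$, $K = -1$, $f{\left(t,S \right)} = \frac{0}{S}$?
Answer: $- \frac{30989}{8} \approx -3873.6$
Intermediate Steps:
$f{\left(t,S \right)} = 0$
$E{\left(O \right)} = -5$ ($E{\left(O \right)} = 0 - 5 = -5$)
$N{\left(U \right)} = 4$ ($N{\left(U \right)} = -1 - -5 = -1 + 5 = 4$)
$g{\left(J \right)} = -8$ ($g{\left(J \right)} = 4 - 12 = -8$)
$\frac{-4243 + 35232}{g{\left(-15 \right)}} = \frac{-4243 + 35232}{-8} = 30989 \left(- \frac{1}{8}\right) = - \frac{30989}{8}$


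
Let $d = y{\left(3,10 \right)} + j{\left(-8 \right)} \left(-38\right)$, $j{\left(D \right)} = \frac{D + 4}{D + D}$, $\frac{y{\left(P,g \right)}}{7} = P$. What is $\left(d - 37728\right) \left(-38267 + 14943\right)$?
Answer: $879699646$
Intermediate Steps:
$y{\left(P,g \right)} = 7 P$
$j{\left(D \right)} = \frac{4 + D}{2 D}$
$d = \frac{23}{2}$ ($d = 7 \cdot 3 + \frac{4 - 8}{2 \left(-8\right)} \left(-38\right) = 21 + \frac{1}{2} \left(- \frac{1}{8}\right) \left(-4\right) \left(-38\right) = 21 + \frac{1}{4} \left(-38\right) = 21 - \frac{19}{2} = \frac{23}{2} \approx 11.5$)
$\left(d - 37728\right) \left(-38267 + 14943\right) = \left(\frac{23}{2} - 37728\right) \left(-38267 + 14943\right) = \left(- \frac{75433}{2}\right) \left(-23324\right) = 879699646$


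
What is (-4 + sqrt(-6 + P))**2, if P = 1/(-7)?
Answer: (28 - I*sqrt(301))**2/49 ≈ 9.8571 - 19.828*I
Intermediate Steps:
P = -1/7 ≈ -0.14286
(-4 + sqrt(-6 + P))**2 = (-4 + sqrt(-6 - 1/7))**2 = (-4 + sqrt(-43/7))**2 = (-4 + I*sqrt(301)/7)**2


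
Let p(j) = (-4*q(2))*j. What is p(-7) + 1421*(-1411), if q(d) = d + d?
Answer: -2004919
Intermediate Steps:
q(d) = 2*d
p(j) = -16*j (p(j) = (-8*2)*j = (-4*4)*j = -16*j)
p(-7) + 1421*(-1411) = -16*(-7) + 1421*(-1411) = 112 - 2005031 = -2004919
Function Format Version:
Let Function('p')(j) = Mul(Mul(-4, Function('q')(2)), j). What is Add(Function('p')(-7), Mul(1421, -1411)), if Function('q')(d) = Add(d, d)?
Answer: -2004919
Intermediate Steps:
Function('q')(d) = Mul(2, d)
Function('p')(j) = Mul(-16, j) (Function('p')(j) = Mul(Mul(-4, Mul(2, 2)), j) = Mul(Mul(-4, 4), j) = Mul(-16, j))
Add(Function('p')(-7), Mul(1421, -1411)) = Add(Mul(-16, -7), Mul(1421, -1411)) = Add(112, -2005031) = -2004919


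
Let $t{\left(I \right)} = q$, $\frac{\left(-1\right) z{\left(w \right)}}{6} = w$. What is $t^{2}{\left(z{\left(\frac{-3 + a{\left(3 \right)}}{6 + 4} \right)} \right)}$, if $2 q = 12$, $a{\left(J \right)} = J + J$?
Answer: $36$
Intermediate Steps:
$a{\left(J \right)} = 2 J$
$z{\left(w \right)} = - 6 w$
$q = 6$ ($q = \frac{1}{2} \cdot 12 = 6$)
$t{\left(I \right)} = 6$
$t^{2}{\left(z{\left(\frac{-3 + a{\left(3 \right)}}{6 + 4} \right)} \right)} = 6^{2} = 36$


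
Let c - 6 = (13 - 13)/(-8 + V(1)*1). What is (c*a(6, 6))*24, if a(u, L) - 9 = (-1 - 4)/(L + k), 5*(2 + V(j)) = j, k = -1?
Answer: 1152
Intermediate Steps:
V(j) = -2 + j/5
a(u, L) = 9 - 5/(-1 + L) (a(u, L) = 9 + (-1 - 4)/(L - 1) = 9 - 5/(-1 + L))
c = 6 (c = 6 + (13 - 13)/(-8 + (-2 + (1/5)*1)*1) = 6 + 0/(-8 + (-2 + 1/5)*1) = 6 + 0/(-8 - 9/5*1) = 6 + 0/(-8 - 9/5) = 6 + 0/(-49/5) = 6 + 0*(-5/49) = 6 + 0 = 6)
(c*a(6, 6))*24 = (6*((-14 + 9*6)/(-1 + 6)))*24 = (6*((-14 + 54)/5))*24 = (6*((1/5)*40))*24 = (6*8)*24 = 48*24 = 1152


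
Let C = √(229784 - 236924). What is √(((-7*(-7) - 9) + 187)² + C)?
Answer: √(51529 + 2*I*√1785) ≈ 227.0 + 0.186*I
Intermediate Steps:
C = 2*I*√1785 (C = √(-7140) = 2*I*√1785 ≈ 84.499*I)
√(((-7*(-7) - 9) + 187)² + C) = √(((-7*(-7) - 9) + 187)² + 2*I*√1785) = √(((49 - 9) + 187)² + 2*I*√1785) = √((40 + 187)² + 2*I*√1785) = √(227² + 2*I*√1785) = √(51529 + 2*I*√1785)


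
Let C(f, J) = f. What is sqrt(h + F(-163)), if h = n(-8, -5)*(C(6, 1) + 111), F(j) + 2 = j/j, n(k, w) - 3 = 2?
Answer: 2*sqrt(146) ≈ 24.166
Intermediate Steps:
n(k, w) = 5 (n(k, w) = 3 + 2 = 5)
F(j) = -1 (F(j) = -2 + j/j = -2 + 1 = -1)
h = 585 (h = 5*(6 + 111) = 5*117 = 585)
sqrt(h + F(-163)) = sqrt(585 - 1) = sqrt(584) = 2*sqrt(146)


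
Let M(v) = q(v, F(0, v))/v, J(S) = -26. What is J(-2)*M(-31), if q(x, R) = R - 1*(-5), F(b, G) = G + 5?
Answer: -546/31 ≈ -17.613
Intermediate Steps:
F(b, G) = 5 + G
q(x, R) = 5 + R (q(x, R) = R + 5 = 5 + R)
M(v) = (10 + v)/v (M(v) = (5 + (5 + v))/v = (10 + v)/v)
J(-2)*M(-31) = -26*(10 - 31)/(-31) = -(-26)*(-21)/31 = -26*21/31 = -546/31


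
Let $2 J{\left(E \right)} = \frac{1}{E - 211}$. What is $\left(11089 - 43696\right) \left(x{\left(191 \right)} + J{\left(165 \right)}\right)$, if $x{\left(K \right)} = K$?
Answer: $- \frac{572937597}{92} \approx -6.2276 \cdot 10^{6}$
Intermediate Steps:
$J{\left(E \right)} = \frac{1}{2 \left(-211 + E\right)}$ ($J{\left(E \right)} = \frac{1}{2 \left(E - 211\right)} = \frac{1}{2 \left(-211 + E\right)}$)
$\left(11089 - 43696\right) \left(x{\left(191 \right)} + J{\left(165 \right)}\right) = \left(11089 - 43696\right) \left(191 + \frac{1}{2 \left(-211 + 165\right)}\right) = - 32607 \left(191 + \frac{1}{2 \left(-46\right)}\right) = - 32607 \left(191 + \frac{1}{2} \left(- \frac{1}{46}\right)\right) = - 32607 \left(191 - \frac{1}{92}\right) = \left(-32607\right) \frac{17571}{92} = - \frac{572937597}{92}$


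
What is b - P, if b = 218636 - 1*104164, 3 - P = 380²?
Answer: 258869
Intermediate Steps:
P = -144397 (P = 3 - 1*380² = 3 - 1*144400 = 3 - 144400 = -144397)
b = 114472 (b = 218636 - 104164 = 114472)
b - P = 114472 - 1*(-144397) = 114472 + 144397 = 258869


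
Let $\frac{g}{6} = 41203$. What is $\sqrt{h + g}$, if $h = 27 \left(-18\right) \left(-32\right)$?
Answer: $\sqrt{262770} \approx 512.61$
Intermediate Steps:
$g = 247218$ ($g = 6 \cdot 41203 = 247218$)
$h = 15552$ ($h = \left(-486\right) \left(-32\right) = 15552$)
$\sqrt{h + g} = \sqrt{15552 + 247218} = \sqrt{262770}$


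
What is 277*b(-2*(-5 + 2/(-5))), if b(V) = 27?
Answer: 7479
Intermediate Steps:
277*b(-2*(-5 + 2/(-5))) = 277*27 = 7479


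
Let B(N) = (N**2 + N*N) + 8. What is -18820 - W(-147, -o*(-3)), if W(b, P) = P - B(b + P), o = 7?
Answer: 12919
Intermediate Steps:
B(N) = 8 + 2*N**2 (B(N) = (N**2 + N**2) + 8 = 2*N**2 + 8 = 8 + 2*N**2)
W(b, P) = -8 + P - 2*(P + b)**2 (W(b, P) = P - (8 + 2*(b + P)**2) = P - (8 + 2*(P + b)**2) = P + (-8 - 2*(P + b)**2) = -8 + P - 2*(P + b)**2)
-18820 - W(-147, -o*(-3)) = -18820 - (-8 - 1*7*(-3) - 2*(-1*7*(-3) - 147)**2) = -18820 - (-8 - 7*(-3) - 2*(-7*(-3) - 147)**2) = -18820 - (-8 + 21 - 2*(21 - 147)**2) = -18820 - (-8 + 21 - 2*(-126)**2) = -18820 - (-8 + 21 - 2*15876) = -18820 - (-8 + 21 - 31752) = -18820 - 1*(-31739) = -18820 + 31739 = 12919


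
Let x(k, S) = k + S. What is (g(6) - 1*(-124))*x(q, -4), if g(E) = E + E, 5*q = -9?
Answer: -3944/5 ≈ -788.80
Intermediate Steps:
q = -9/5 (q = (1/5)*(-9) = -9/5 ≈ -1.8000)
g(E) = 2*E
x(k, S) = S + k
(g(6) - 1*(-124))*x(q, -4) = (2*6 - 1*(-124))*(-4 - 9/5) = (12 + 124)*(-29/5) = 136*(-29/5) = -3944/5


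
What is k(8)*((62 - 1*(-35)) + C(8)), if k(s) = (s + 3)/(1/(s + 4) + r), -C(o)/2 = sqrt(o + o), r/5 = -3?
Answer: -11748/179 ≈ -65.631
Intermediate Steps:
r = -15 (r = 5*(-3) = -15)
C(o) = -2*sqrt(2)*sqrt(o) (C(o) = -2*sqrt(o + o) = -2*sqrt(2)*sqrt(o))
k(s) = (3 + s)/(-15 + 1/(4 + s)) (k(s) = (s + 3)/(1/(s + 4) - 15) = (3 + s)/(1/(4 + s) - 15) = (3 + s)/(-15 + 1/(4 + s)))
k(8)*((62 - 1*(-35)) + C(8)) = ((-12 - 1*8**2 - 7*8)/(59 + 15*8))*((62 - 1*(-35)) - 2*sqrt(2)*sqrt(8)) = ((-12 - 1*64 - 56)/(59 + 120))*((62 + 35) - 2*sqrt(2)*2*sqrt(2)) = ((-12 - 64 - 56)/179)*(97 - 8) = ((1/179)*(-132))*89 = -132/179*89 = -11748/179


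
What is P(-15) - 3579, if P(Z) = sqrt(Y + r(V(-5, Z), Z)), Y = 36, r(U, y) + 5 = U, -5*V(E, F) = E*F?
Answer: -3575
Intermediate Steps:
V(E, F) = -E*F/5
r(U, y) = -5 + U
P(Z) = sqrt(31 + Z) (P(Z) = sqrt(36 + (-5 - 1/5*(-5)*Z)) = sqrt(36 + (-5 + Z)) = sqrt(31 + Z))
P(-15) - 3579 = sqrt(31 - 15) - 3579 = sqrt(16) - 3579 = 4 - 3579 = -3575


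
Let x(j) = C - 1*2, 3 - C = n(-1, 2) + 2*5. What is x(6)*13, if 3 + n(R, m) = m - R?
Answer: -117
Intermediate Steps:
n(R, m) = -3 + m - R (n(R, m) = -3 + (m - R) = -3 + m - R)
C = -7 (C = 3 - ((-3 + 2 - 1*(-1)) + 2*5) = 3 - ((-3 + 2 + 1) + 10) = 3 - (0 + 10) = 3 - 1*10 = 3 - 10 = -7)
x(j) = -9 (x(j) = -7 - 1*2 = -7 - 2 = -9)
x(6)*13 = -9*13 = -117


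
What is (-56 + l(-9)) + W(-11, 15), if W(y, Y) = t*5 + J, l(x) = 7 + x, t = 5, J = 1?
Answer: -32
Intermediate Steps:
W(y, Y) = 26 (W(y, Y) = 5*5 + 1 = 25 + 1 = 26)
(-56 + l(-9)) + W(-11, 15) = (-56 + (7 - 9)) + 26 = (-56 - 2) + 26 = -58 + 26 = -32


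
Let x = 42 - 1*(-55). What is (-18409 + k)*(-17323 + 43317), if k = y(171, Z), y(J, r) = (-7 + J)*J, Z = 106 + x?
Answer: 250452190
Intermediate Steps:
x = 97 (x = 42 + 55 = 97)
Z = 203 (Z = 106 + 97 = 203)
y(J, r) = J*(-7 + J)
k = 28044 (k = 171*(-7 + 171) = 171*164 = 28044)
(-18409 + k)*(-17323 + 43317) = (-18409 + 28044)*(-17323 + 43317) = 9635*25994 = 250452190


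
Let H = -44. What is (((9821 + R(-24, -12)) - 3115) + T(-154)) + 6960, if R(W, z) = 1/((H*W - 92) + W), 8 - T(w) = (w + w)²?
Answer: -76318599/940 ≈ -81190.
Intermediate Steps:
T(w) = 8 - 4*w² (T(w) = 8 - (w + w)² = 8 - (2*w)² = 8 - 4*w²)
R(W, z) = 1/(-92 - 43*W) (R(W, z) = 1/((-44*W - 92) + W) = 1/((-92 - 44*W) + W) = 1/(-92 - 43*W))
(((9821 + R(-24, -12)) - 3115) + T(-154)) + 6960 = (((9821 - 1/(92 + 43*(-24))) - 3115) + (8 - 4*(-154)²)) + 6960 = (((9821 - 1/(92 - 1032)) - 3115) + (8 - 4*23716)) + 6960 = (((9821 - 1/(-940)) - 3115) + (8 - 94864)) + 6960 = (((9821 - 1*(-1/940)) - 3115) - 94856) + 6960 = (((9821 + 1/940) - 3115) - 94856) + 6960 = ((9231741/940 - 3115) - 94856) + 6960 = (6303641/940 - 94856) + 6960 = -82860999/940 + 6960 = -76318599/940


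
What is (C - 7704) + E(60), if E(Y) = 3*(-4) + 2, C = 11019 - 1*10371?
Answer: -7066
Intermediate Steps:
C = 648 (C = 11019 - 10371 = 648)
E(Y) = -10 (E(Y) = -12 + 2 = -10)
(C - 7704) + E(60) = (648 - 7704) - 10 = -7056 - 10 = -7066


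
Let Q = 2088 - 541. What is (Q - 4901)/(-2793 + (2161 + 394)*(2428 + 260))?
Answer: -1118/2288349 ≈ -0.00048856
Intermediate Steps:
Q = 1547
(Q - 4901)/(-2793 + (2161 + 394)*(2428 + 260)) = (1547 - 4901)/(-2793 + (2161 + 394)*(2428 + 260)) = -3354/(-2793 + 2555*2688) = -3354/(-2793 + 6867840) = -3354/6865047 = -3354*1/6865047 = -1118/2288349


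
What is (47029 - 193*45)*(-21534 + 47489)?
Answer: 995218520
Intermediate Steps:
(47029 - 193*45)*(-21534 + 47489) = (47029 - 8685)*25955 = 38344*25955 = 995218520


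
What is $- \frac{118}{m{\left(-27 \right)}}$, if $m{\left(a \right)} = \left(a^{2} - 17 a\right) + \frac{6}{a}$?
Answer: $- \frac{531}{5345} \approx -0.099345$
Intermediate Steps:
$m{\left(a \right)} = a^{2} - 17 a + \frac{6}{a}$
$- \frac{118}{m{\left(-27 \right)}} = - \frac{118}{\frac{1}{-27} \left(6 + \left(-27\right)^{2} \left(-17 - 27\right)\right)} = - \frac{118}{\left(- \frac{1}{27}\right) \left(6 + 729 \left(-44\right)\right)} = - \frac{118}{\left(- \frac{1}{27}\right) \left(6 - 32076\right)} = - \frac{118}{\left(- \frac{1}{27}\right) \left(-32070\right)} = - \frac{118}{\frac{10690}{9}} = \left(-118\right) \frac{9}{10690} = - \frac{531}{5345}$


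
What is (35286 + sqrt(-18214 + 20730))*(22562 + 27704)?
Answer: 1773686076 + 100532*sqrt(629) ≈ 1.7762e+9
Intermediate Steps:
(35286 + sqrt(-18214 + 20730))*(22562 + 27704) = (35286 + sqrt(2516))*50266 = (35286 + 2*sqrt(629))*50266 = 1773686076 + 100532*sqrt(629)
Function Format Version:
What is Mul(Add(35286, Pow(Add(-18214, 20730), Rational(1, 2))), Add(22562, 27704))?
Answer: Add(1773686076, Mul(100532, Pow(629, Rational(1, 2)))) ≈ 1.7762e+9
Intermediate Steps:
Mul(Add(35286, Pow(Add(-18214, 20730), Rational(1, 2))), Add(22562, 27704)) = Mul(Add(35286, Pow(2516, Rational(1, 2))), 50266) = Mul(Add(35286, Mul(2, Pow(629, Rational(1, 2)))), 50266) = Add(1773686076, Mul(100532, Pow(629, Rational(1, 2))))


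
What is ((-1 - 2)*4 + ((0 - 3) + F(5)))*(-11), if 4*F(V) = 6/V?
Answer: 1617/10 ≈ 161.70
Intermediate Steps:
F(V) = 3/(2*V) (F(V) = (6/V)/4 = 3/(2*V))
((-1 - 2)*4 + ((0 - 3) + F(5)))*(-11) = ((-1 - 2)*4 + ((0 - 3) + (3/2)/5))*(-11) = (-3*4 + (-3 + (3/2)*(⅕)))*(-11) = (-12 + (-3 + 3/10))*(-11) = (-12 - 27/10)*(-11) = -147/10*(-11) = 1617/10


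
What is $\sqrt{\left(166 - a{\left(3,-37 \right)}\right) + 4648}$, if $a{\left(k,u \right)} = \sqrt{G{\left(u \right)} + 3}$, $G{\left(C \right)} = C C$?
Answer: $\sqrt{4814 - 14 \sqrt{7}} \approx 69.116$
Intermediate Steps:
$G{\left(C \right)} = C^{2}$
$a{\left(k,u \right)} = \sqrt{3 + u^{2}}$ ($a{\left(k,u \right)} = \sqrt{u^{2} + 3} = \sqrt{3 + u^{2}}$)
$\sqrt{\left(166 - a{\left(3,-37 \right)}\right) + 4648} = \sqrt{\left(166 - \sqrt{3 + \left(-37\right)^{2}}\right) + 4648} = \sqrt{\left(166 - \sqrt{3 + 1369}\right) + 4648} = \sqrt{\left(166 - \sqrt{1372}\right) + 4648} = \sqrt{\left(166 - 14 \sqrt{7}\right) + 4648} = \sqrt{4814 - 14 \sqrt{7}}$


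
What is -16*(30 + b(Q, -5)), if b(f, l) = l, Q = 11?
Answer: -400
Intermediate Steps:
-16*(30 + b(Q, -5)) = -16*(30 - 5) = -16*25 = -400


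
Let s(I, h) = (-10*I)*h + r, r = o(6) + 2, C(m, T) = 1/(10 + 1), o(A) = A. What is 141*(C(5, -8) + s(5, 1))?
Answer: -65001/11 ≈ -5909.2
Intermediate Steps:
C(m, T) = 1/11
r = 8 (r = 6 + 2 = 8)
s(I, h) = 8 - 10*I*h (s(I, h) = (-10*I)*h + 8 = -10*I*h + 8 = 8 - 10*I*h)
141*(C(5, -8) + s(5, 1)) = 141*(1/11 + (8 - 10*5*1)) = 141*(1/11 + (8 - 50)) = 141*(1/11 - 42) = 141*(-461/11) = -65001/11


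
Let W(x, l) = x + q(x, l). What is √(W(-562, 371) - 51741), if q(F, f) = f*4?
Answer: I*√50819 ≈ 225.43*I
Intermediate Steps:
q(F, f) = 4*f
W(x, l) = x + 4*l
√(W(-562, 371) - 51741) = √((-562 + 4*371) - 51741) = √((-562 + 1484) - 51741) = √(922 - 51741) = √(-50819) = I*√50819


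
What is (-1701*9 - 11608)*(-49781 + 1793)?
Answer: 1291692996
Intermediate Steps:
(-1701*9 - 11608)*(-49781 + 1793) = (-15309 - 11608)*(-47988) = -26917*(-47988) = 1291692996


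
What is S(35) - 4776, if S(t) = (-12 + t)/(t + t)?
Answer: -334297/70 ≈ -4775.7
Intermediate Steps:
S(t) = (-12 + t)/(2*t) (S(t) = (-12 + t)/((2*t)) = (-12 + t)*(1/(2*t)) = (-12 + t)/(2*t))
S(35) - 4776 = (1/2)*(-12 + 35)/35 - 4776 = (1/2)*(1/35)*23 - 4776 = 23/70 - 4776 = -334297/70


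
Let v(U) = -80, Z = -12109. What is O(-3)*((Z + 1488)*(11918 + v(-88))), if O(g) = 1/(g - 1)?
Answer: 62865699/2 ≈ 3.1433e+7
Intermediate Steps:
O(g) = 1/(-1 + g)
O(-3)*((Z + 1488)*(11918 + v(-88))) = ((-12109 + 1488)*(11918 - 80))/(-1 - 3) = (-10621*11838)/(-4) = -¼*(-125731398) = 62865699/2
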